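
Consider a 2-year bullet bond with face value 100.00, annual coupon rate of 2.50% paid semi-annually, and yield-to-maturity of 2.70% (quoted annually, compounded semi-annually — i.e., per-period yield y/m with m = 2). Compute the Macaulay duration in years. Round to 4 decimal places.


Coupon per period c = face * coupon_rate / m = 1.250000
Periods per year m = 2; per-period yield y/m = 0.013500
Number of cashflows N = 4
Cashflows (t years, CF_t, discount factor 1/(1+y/m)^(m*t), PV):
  t = 0.5000: CF_t = 1.250000, DF = 0.986680, PV = 1.233350
  t = 1.0000: CF_t = 1.250000, DF = 0.973537, PV = 1.216921
  t = 1.5000: CF_t = 1.250000, DF = 0.960569, PV = 1.200712
  t = 2.0000: CF_t = 101.250000, DF = 0.947774, PV = 95.962161
Price P = sum_t PV_t = 99.613144
Macaulay numerator sum_t t * PV_t:
  t * PV_t at t = 0.5000: 0.616675
  t * PV_t at t = 1.0000: 1.216921
  t * PV_t at t = 1.5000: 1.801068
  t * PV_t at t = 2.0000: 191.924322
Macaulay duration D = (sum_t t * PV_t) / P = 195.558986 / 99.613144 = 1.963185

Answer: Macaulay duration = 1.9632 years


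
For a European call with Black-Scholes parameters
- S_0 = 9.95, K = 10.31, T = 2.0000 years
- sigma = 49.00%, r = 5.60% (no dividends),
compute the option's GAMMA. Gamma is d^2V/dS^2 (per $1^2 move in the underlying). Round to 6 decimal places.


d1 = 0.4568173213; d2 = -0.2361473243
phi(d1) = 0.3594142824; exp(-qT) = 1.0000000000; exp(-rT) = 0.8940442575
Gamma = exp(-qT) * phi(d1) / (S * sigma * sqrt(T)) = 1.0000000000 * 0.3594142824 / (9.9500 * 0.4900 * 1.4142135624) = 0.052127

Answer: Gamma = 0.052127


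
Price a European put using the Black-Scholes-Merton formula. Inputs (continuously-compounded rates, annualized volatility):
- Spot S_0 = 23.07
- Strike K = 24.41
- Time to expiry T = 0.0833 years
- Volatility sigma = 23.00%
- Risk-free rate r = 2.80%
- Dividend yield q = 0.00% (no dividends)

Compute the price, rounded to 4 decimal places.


d1 = (ln(S/K) + (r - q + 0.5*sigma^2) * T) / (sigma * sqrt(T)) = -0.78220190
d2 = d1 - sigma * sqrt(T) = -0.84858390
exp(-rT) = 0.99767032; exp(-qT) = 1.00000000
P = K * exp(-rT) * N(-d2) - S_0 * exp(-qT) * N(-d1)
N(-d1) = 0.78295204; N(-d2) = 0.80194357
P = 24.4100 * 0.99767032 * 0.80194357 - 23.0700 * 1.00000000 * 0.78295204 = 1.4671

Answer: Price = 1.4671


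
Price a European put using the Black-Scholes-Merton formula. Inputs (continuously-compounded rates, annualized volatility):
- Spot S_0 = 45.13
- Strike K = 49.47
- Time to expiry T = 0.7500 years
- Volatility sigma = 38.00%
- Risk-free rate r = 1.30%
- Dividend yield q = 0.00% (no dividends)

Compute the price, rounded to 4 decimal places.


d1 = (ln(S/K) + (r - q + 0.5*sigma^2) * T) / (sigma * sqrt(T)) = -0.08483771
d2 = d1 - sigma * sqrt(T) = -0.41392736
exp(-rT) = 0.99029738; exp(-qT) = 1.00000000
P = K * exp(-rT) * N(-d2) - S_0 * exp(-qT) * N(-d1)
N(-d1) = 0.53380479; N(-d2) = 0.66053635
P = 49.4700 * 0.99029738 * 0.66053635 - 45.1300 * 1.00000000 * 0.53380479 = 8.2691

Answer: Price = 8.2691


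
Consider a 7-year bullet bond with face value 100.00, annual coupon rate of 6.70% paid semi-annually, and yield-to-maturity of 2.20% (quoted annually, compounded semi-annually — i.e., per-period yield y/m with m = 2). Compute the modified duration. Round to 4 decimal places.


Coupon per period c = face * coupon_rate / m = 3.350000
Periods per year m = 2; per-period yield y/m = 0.011000
Number of cashflows N = 14
Cashflows (t years, CF_t, discount factor 1/(1+y/m)^(m*t), PV):
  t = 0.5000: CF_t = 3.350000, DF = 0.989120, PV = 3.313551
  t = 1.0000: CF_t = 3.350000, DF = 0.978358, PV = 3.277498
  t = 1.5000: CF_t = 3.350000, DF = 0.967713, PV = 3.241838
  t = 2.0000: CF_t = 3.350000, DF = 0.957184, PV = 3.206566
  t = 2.5000: CF_t = 3.350000, DF = 0.946769, PV = 3.171678
  t = 3.0000: CF_t = 3.350000, DF = 0.936468, PV = 3.137169
  t = 3.5000: CF_t = 3.350000, DF = 0.926279, PV = 3.103035
  t = 4.0000: CF_t = 3.350000, DF = 0.916201, PV = 3.069273
  t = 4.5000: CF_t = 3.350000, DF = 0.906232, PV = 3.035879
  t = 5.0000: CF_t = 3.350000, DF = 0.896372, PV = 3.002847
  t = 5.5000: CF_t = 3.350000, DF = 0.886620, PV = 2.970175
  t = 6.0000: CF_t = 3.350000, DF = 0.876973, PV = 2.937859
  t = 6.5000: CF_t = 3.350000, DF = 0.867431, PV = 2.905894
  t = 7.0000: CF_t = 103.350000, DF = 0.857993, PV = 88.673592
Price P = sum_t PV_t = 129.046855
First compute Macaulay numerator sum_t t * PV_t:
  t * PV_t at t = 0.5000: 1.656775
  t * PV_t at t = 1.0000: 3.277498
  t * PV_t at t = 1.5000: 4.862757
  t * PV_t at t = 2.0000: 6.413132
  t * PV_t at t = 2.5000: 7.929194
  t * PV_t at t = 3.0000: 9.411506
  t * PV_t at t = 3.5000: 10.860624
  t * PV_t at t = 4.0000: 12.277093
  t * PV_t at t = 4.5000: 13.661454
  t * PV_t at t = 5.0000: 15.014237
  t * PV_t at t = 5.5000: 16.335965
  t * PV_t at t = 6.0000: 17.627154
  t * PV_t at t = 6.5000: 18.888312
  t * PV_t at t = 7.0000: 620.715146
Macaulay duration D = 758.930847 / 129.046855 = 5.881049
Modified duration = D / (1 + y/m) = 5.881049 / (1 + 0.011000) = 5.817061

Answer: Modified duration = 5.8171


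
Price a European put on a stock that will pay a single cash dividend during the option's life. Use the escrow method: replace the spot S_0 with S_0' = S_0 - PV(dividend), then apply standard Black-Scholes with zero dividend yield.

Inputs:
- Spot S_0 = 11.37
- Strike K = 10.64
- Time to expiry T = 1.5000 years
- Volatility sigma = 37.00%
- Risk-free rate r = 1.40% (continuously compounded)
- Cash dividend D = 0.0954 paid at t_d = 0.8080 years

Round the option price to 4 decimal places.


Answer: Price = 1.5449

Derivation:
PV(D) = D * exp(-r * t_d) = 0.0954 * 0.98875174 = 0.09432692
S_0' = S_0 - PV(D) = 11.3700 - 0.09432692 = 11.27567308
d1 = (ln(S_0'/K) + (r + sigma^2/2)*T) / (sigma*sqrt(T)) = 0.40097065
d2 = d1 - sigma*sqrt(T) = -0.05218495
exp(-rT) = 0.97921896
N(-d1) = 0.34422087; N(-d2) = 0.52080934
P = K * exp(-rT) * N(-d2) - S_0' * N(-d1) = 10.6400 * 0.97921896 * 0.52080934 - 11.27567308 * 0.34422087 = 1.5449


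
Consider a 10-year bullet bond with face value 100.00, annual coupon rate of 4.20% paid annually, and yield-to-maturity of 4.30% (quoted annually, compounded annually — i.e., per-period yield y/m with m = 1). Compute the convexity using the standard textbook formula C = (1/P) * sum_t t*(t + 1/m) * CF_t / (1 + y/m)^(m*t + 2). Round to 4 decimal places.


Answer: Convexity = 79.3125

Derivation:
Coupon per period c = face * coupon_rate / m = 4.200000
Periods per year m = 1; per-period yield y/m = 0.043000
Number of cashflows N = 10
Cashflows (t years, CF_t, discount factor 1/(1+y/m)^(m*t), PV):
  t = 1.0000: CF_t = 4.200000, DF = 0.958773, PV = 4.026846
  t = 2.0000: CF_t = 4.200000, DF = 0.919245, PV = 3.860830
  t = 3.0000: CF_t = 4.200000, DF = 0.881347, PV = 3.701659
  t = 4.0000: CF_t = 4.200000, DF = 0.845012, PV = 3.549050
  t = 5.0000: CF_t = 4.200000, DF = 0.810174, PV = 3.402732
  t = 6.0000: CF_t = 4.200000, DF = 0.776773, PV = 3.262447
  t = 7.0000: CF_t = 4.200000, DF = 0.744749, PV = 3.127945
  t = 8.0000: CF_t = 4.200000, DF = 0.714045, PV = 2.998989
  t = 9.0000: CF_t = 4.200000, DF = 0.684607, PV = 2.875349
  t = 10.0000: CF_t = 104.200000, DF = 0.656382, PV = 68.395044
Price P = sum_t PV_t = 99.200889
Convexity numerator sum_t t*(t + 1/m) * CF_t / (1+y/m)^(m*t + 2):
  t = 1.0000: term = 7.403317
  t = 2.0000: term = 21.294297
  t = 3.0000: term = 40.832784
  t = 4.0000: term = 65.248936
  t = 5.0000: term = 93.838355
  t = 6.0000: term = 125.957524
  t = 7.0000: term = 161.019525
  t = 8.0000: term = 198.490032
  t = 9.0000: term = 237.883548
  t = 10.0000: term = 6915.899968
Convexity = (1/P) * sum = 7867.868287 / 99.200889 = 79.312477


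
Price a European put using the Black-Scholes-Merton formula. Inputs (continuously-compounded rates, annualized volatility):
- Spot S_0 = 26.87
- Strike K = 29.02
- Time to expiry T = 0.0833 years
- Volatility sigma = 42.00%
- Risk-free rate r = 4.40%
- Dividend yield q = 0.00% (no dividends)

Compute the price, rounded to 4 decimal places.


Answer: Price = 2.6088

Derivation:
d1 = (ln(S/K) + (r - q + 0.5*sigma^2) * T) / (sigma * sqrt(T)) = -0.54415891
d2 = d1 - sigma * sqrt(T) = -0.66537821
exp(-rT) = 0.99634151; exp(-qT) = 1.00000000
P = K * exp(-rT) * N(-d2) - S_0 * exp(-qT) * N(-d1)
N(-d1) = 0.70683394; N(-d2) = 0.74709569
P = 29.0200 * 0.99634151 * 0.74709569 - 26.8700 * 1.00000000 * 0.70683394 = 2.6088


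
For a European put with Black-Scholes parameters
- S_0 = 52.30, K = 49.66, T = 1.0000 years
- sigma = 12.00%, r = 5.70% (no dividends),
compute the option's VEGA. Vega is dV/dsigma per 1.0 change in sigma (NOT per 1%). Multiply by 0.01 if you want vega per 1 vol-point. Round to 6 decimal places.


Answer: Vega = 13.077106

Derivation:
d1 = 0.9666382583; d2 = 0.8466382583
phi(d1) = 0.2500402699; exp(-qT) = 1.0000000000; exp(-rT) = 0.9445940694
Vega = S * exp(-qT) * phi(d1) * sqrt(T) = 52.3000 * 1.0000000000 * 0.2500402699 * 1.0000000000 = 13.077106


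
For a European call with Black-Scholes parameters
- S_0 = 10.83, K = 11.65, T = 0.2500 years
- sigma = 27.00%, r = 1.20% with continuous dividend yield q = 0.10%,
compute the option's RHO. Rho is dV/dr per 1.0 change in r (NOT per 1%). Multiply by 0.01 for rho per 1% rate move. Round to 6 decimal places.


Answer: Rho = 0.808249

Derivation:
d1 = -0.4527675481; d2 = -0.5877675481
phi(d1) = 0.3600768639; exp(-qT) = 0.9997500312; exp(-rT) = 0.9970044955
N(d2) = 0.2783441645
Rho = K*T*exp(-rT)*N(d2) = 11.6500 * 0.2500 * 0.9970044955 * 0.2783441645 = 0.808249


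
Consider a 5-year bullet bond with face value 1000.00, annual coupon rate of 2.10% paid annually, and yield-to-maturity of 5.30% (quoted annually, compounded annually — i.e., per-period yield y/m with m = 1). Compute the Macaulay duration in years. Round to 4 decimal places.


Answer: Macaulay duration = 4.7801 years

Derivation:
Coupon per period c = face * coupon_rate / m = 21.000000
Periods per year m = 1; per-period yield y/m = 0.053000
Number of cashflows N = 5
Cashflows (t years, CF_t, discount factor 1/(1+y/m)^(m*t), PV):
  t = 1.0000: CF_t = 21.000000, DF = 0.949668, PV = 19.943020
  t = 2.0000: CF_t = 21.000000, DF = 0.901869, PV = 18.939240
  t = 3.0000: CF_t = 21.000000, DF = 0.856475, PV = 17.985983
  t = 4.0000: CF_t = 21.000000, DF = 0.813367, PV = 17.080706
  t = 5.0000: CF_t = 1021.000000, DF = 0.772428, PV = 788.649235
Price P = sum_t PV_t = 862.598184
Macaulay numerator sum_t t * PV_t:
  t * PV_t at t = 1.0000: 19.943020
  t * PV_t at t = 2.0000: 37.878480
  t * PV_t at t = 3.0000: 53.957949
  t * PV_t at t = 4.0000: 68.322823
  t * PV_t at t = 5.0000: 3943.246173
Macaulay duration D = (sum_t t * PV_t) / P = 4123.348445 / 862.598184 = 4.780150


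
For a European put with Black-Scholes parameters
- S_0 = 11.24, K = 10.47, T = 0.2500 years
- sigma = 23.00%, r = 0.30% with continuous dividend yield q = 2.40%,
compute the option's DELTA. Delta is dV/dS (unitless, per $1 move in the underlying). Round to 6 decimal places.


d1 = 0.6289332138; d2 = 0.5139332138
phi(d1) = 0.3273527226; exp(-qT) = 0.9940179641; exp(-rT) = 0.9992502812
N(-d1) = 0.2646963903
Delta = -exp(-qT) * N(-d1) = -0.9940179641 * 0.2646963903 = -0.263113

Answer: Delta = -0.263113


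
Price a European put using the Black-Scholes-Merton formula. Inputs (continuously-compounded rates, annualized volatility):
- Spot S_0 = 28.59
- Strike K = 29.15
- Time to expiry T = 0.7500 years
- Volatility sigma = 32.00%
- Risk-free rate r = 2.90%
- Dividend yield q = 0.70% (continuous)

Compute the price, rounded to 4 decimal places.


d1 = (ln(S/K) + (r - q + 0.5*sigma^2) * T) / (sigma * sqrt(T)) = 0.12810715
d2 = d1 - sigma * sqrt(T) = -0.14902098
exp(-rT) = 0.97848483; exp(-qT) = 0.99476376
P = K * exp(-rT) * N(-d2) - S_0 * exp(-qT) * N(-d1)
N(-d1) = 0.44903209; N(-d2) = 0.55923146
P = 29.1500 * 0.97848483 * 0.55923146 - 28.5900 * 0.99476376 * 0.44903209 = 3.1803

Answer: Price = 3.1803


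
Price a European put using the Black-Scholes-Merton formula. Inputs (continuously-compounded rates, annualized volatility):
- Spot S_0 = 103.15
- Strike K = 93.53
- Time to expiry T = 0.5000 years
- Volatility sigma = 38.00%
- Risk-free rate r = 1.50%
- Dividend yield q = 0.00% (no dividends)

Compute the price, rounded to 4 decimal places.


d1 = (ln(S/K) + (r - q + 0.5*sigma^2) * T) / (sigma * sqrt(T)) = 0.52661591
d2 = d1 - sigma * sqrt(T) = 0.25791533
exp(-rT) = 0.99252805; exp(-qT) = 1.00000000
P = K * exp(-rT) * N(-d2) - S_0 * exp(-qT) * N(-d1)
N(-d1) = 0.29923017; N(-d2) = 0.39823613
P = 93.5300 * 0.99252805 * 0.39823613 - 103.1500 * 1.00000000 * 0.29923017 = 6.1031

Answer: Price = 6.1031


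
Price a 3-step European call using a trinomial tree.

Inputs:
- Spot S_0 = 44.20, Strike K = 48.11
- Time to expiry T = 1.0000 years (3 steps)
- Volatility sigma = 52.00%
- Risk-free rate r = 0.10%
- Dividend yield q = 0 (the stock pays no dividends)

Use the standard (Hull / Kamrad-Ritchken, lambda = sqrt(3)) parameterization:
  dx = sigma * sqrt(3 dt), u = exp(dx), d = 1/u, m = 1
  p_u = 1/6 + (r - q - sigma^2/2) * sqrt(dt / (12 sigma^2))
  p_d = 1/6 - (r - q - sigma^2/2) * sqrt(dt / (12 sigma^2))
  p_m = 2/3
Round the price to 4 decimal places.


dt = T/N = 0.333333; dx = sigma*sqrt(3*dt) = 0.520000
u = exp(dx) = 1.682028; d = 1/u = 0.594521
p_u = 0.123654, p_m = 0.666667, p_d = 0.209679
Discount per step: exp(-r*dt) = 0.999667
Stock lattice S(k, j) with j the centered position index:
  k=0: S(0,+0) = 44.2000
  k=1: S(1,-1) = 26.2778; S(1,+0) = 44.2000; S(1,+1) = 74.3456
  k=2: S(2,-2) = 15.6227; S(2,-1) = 26.2778; S(2,+0) = 44.2000; S(2,+1) = 74.3456; S(2,+2) = 125.0514
  k=3: S(3,-3) = 9.2880; S(3,-2) = 15.6227; S(3,-1) = 26.2778; S(3,+0) = 44.2000; S(3,+1) = 74.3456; S(3,+2) = 125.0514; S(3,+3) = 210.3399
Terminal payoffs V(N, j) = max(S_T - K, 0):
  V(3,-3) = 0.000000; V(3,-2) = 0.000000; V(3,-1) = 0.000000; V(3,+0) = 0.000000; V(3,+1) = 26.235622; V(3,+2) = 76.941392; V(3,+3) = 162.229899
Backward induction: V(k, j) = exp(-r*dt) * [p_u * V(k+1, j+1) + p_m * V(k+1, j) + p_d * V(k+1, j-1)]
  V(2,-2) = exp(-r*dt) * [p_u*0.000000 + p_m*0.000000 + p_d*0.000000] = 0.000000
  V(2,-1) = exp(-r*dt) * [p_u*0.000000 + p_m*0.000000 + p_d*0.000000] = 0.000000
  V(2,+0) = exp(-r*dt) * [p_u*26.235622 + p_m*0.000000 + p_d*0.000000] = 3.243054
  V(2,+1) = exp(-r*dt) * [p_u*76.941392 + p_m*26.235622 + p_d*0.000000] = 26.995514
  V(2,+2) = exp(-r*dt) * [p_u*162.229899 + p_m*76.941392 + p_d*26.235622] = 76.830070
  V(1,-1) = exp(-r*dt) * [p_u*3.243054 + p_m*0.000000 + p_d*0.000000] = 0.400882
  V(1,+0) = exp(-r*dt) * [p_u*26.995514 + p_m*3.243054 + p_d*0.000000] = 5.498302
  V(1,+1) = exp(-r*dt) * [p_u*76.830070 + p_m*26.995514 + p_d*3.243054] = 28.167954
  V(0,+0) = exp(-r*dt) * [p_u*28.167954 + p_m*5.498302 + p_d*0.400882] = 7.230257

Answer: Price = V(0,0) = 7.2303


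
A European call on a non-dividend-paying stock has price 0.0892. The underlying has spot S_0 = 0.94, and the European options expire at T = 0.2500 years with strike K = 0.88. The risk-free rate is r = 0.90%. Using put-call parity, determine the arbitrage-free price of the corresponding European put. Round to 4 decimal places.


Put-call parity: C - P = S_0 * exp(-qT) - K * exp(-rT).
S_0 * exp(-qT) = 0.9400 * 1.00000000 = 0.94000000
K * exp(-rT) = 0.8800 * 0.99775253 = 0.87802223
P = C - S*exp(-qT) + K*exp(-rT)
P = 0.0892 - 0.94000000 + 0.87802223 = 0.0272

Answer: Put price = 0.0272


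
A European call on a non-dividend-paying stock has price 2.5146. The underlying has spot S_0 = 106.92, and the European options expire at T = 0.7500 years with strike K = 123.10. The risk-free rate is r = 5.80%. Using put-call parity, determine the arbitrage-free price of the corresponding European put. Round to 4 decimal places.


Answer: Put price = 13.4545

Derivation:
Put-call parity: C - P = S_0 * exp(-qT) - K * exp(-rT).
S_0 * exp(-qT) = 106.9200 * 1.00000000 = 106.92000000
K * exp(-rT) = 123.1000 * 0.95743255 = 117.85994741
P = C - S*exp(-qT) + K*exp(-rT)
P = 2.5146 - 106.92000000 + 117.85994741 = 13.4545


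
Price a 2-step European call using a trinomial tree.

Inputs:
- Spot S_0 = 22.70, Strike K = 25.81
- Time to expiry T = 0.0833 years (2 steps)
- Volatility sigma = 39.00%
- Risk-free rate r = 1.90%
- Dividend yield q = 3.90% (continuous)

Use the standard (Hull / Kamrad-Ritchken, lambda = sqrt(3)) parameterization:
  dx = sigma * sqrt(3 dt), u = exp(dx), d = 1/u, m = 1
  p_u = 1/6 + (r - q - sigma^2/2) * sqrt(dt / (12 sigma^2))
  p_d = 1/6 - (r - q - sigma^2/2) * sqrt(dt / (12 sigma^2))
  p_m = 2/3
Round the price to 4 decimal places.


Answer: Price = V(0,0) = 0.1444

Derivation:
dt = T/N = 0.041650; dx = sigma*sqrt(3*dt) = 0.137858
u = exp(dx) = 1.147813; d = 1/u = 0.871222
p_u = 0.152157, p_m = 0.666667, p_d = 0.181176
Discount per step: exp(-r*dt) = 0.999209
Stock lattice S(k, j) with j the centered position index:
  k=0: S(0,+0) = 22.7000
  k=1: S(1,-1) = 19.7767; S(1,+0) = 22.7000; S(1,+1) = 26.0554
  k=2: S(2,-2) = 17.2299; S(2,-1) = 19.7767; S(2,+0) = 22.7000; S(2,+1) = 26.0554; S(2,+2) = 29.9067
Terminal payoffs V(N, j) = max(S_T - K, 0):
  V(2,-2) = 0.000000; V(2,-1) = 0.000000; V(2,+0) = 0.000000; V(2,+1) = 0.245351; V(2,+2) = 4.096666
Backward induction: V(k, j) = exp(-r*dt) * [p_u * V(k+1, j+1) + p_m * V(k+1, j) + p_d * V(k+1, j-1)]
  V(1,-1) = exp(-r*dt) * [p_u*0.000000 + p_m*0.000000 + p_d*0.000000] = 0.000000
  V(1,+0) = exp(-r*dt) * [p_u*0.245351 + p_m*0.000000 + p_d*0.000000] = 0.037302
  V(1,+1) = exp(-r*dt) * [p_u*4.096666 + p_m*0.245351 + p_d*0.000000] = 0.786283
  V(0,+0) = exp(-r*dt) * [p_u*0.786283 + p_m*0.037302 + p_d*0.000000] = 0.144393


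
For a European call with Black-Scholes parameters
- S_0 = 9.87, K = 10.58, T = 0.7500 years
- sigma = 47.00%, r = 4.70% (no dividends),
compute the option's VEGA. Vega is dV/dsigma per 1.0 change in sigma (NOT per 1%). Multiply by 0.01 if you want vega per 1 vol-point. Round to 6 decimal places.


Answer: Vega = 3.385784

Derivation:
d1 = 0.1194548198; d2 = -0.2875771200
phi(d1) = 0.3961060660; exp(-qT) = 1.0000000000; exp(-rT) = 0.9653640451
Vega = S * exp(-qT) * phi(d1) * sqrt(T) = 9.8700 * 1.0000000000 * 0.3961060660 * 0.8660254038 = 3.385784


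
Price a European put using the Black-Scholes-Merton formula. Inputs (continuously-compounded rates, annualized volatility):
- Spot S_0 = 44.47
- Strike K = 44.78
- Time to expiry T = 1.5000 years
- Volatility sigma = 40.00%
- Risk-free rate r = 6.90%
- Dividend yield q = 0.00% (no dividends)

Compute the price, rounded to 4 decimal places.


Answer: Price = 6.3183

Derivation:
d1 = (ln(S/K) + (r - q + 0.5*sigma^2) * T) / (sigma * sqrt(T)) = 0.44203735
d2 = d1 - sigma * sqrt(T) = -0.04786059
exp(-rT) = 0.90167602; exp(-qT) = 1.00000000
P = K * exp(-rT) * N(-d2) - S_0 * exp(-qT) * N(-d1)
N(-d1) = 0.32923109; N(-d2) = 0.51908633
P = 44.7800 * 0.90167602 * 0.51908633 - 44.4700 * 1.00000000 * 0.32923109 = 6.3183


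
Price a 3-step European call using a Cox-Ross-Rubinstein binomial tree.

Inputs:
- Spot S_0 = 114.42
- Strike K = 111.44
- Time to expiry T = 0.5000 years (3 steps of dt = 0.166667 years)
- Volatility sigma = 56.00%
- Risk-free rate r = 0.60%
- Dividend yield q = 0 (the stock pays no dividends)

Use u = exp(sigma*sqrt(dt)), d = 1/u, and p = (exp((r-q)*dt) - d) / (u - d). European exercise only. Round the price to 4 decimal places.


dt = T/N = 0.166667
u = exp(sigma*sqrt(dt)) = 1.256863; d = 1/u = 0.795632
p = (exp((r-q)*dt) - d) / (u - d) = 0.445262
Discount per step: exp(-r*dt) = 0.999000
Stock lattice S(k, i) with i counting down-moves:
  k=0: S(0,0) = 114.4200
  k=1: S(1,0) = 143.8103; S(1,1) = 91.0362
  k=2: S(2,0) = 180.7498; S(2,1) = 114.4200; S(2,2) = 72.4312
  k=3: S(3,0) = 227.1778; S(3,1) = 143.8103; S(3,2) = 91.0362; S(3,3) = 57.6286
Terminal payoffs V(N, i) = max(S_T - K, 0):
  V(3,0) = 115.737810; V(3,1) = 32.370280; V(3,2) = 0.000000; V(3,3) = 0.000000
Backward induction: V(k, i) = exp(-r*dt) * [p * V(k+1, i) + (1-p) * V(k+1, i+1)].
  V(2,0) = exp(-r*dt) * [p*115.737810 + (1-p)*32.370280] = 69.421224
  V(2,1) = exp(-r*dt) * [p*32.370280 + (1-p)*0.000000] = 14.398852
  V(2,2) = exp(-r*dt) * [p*0.000000 + (1-p)*0.000000] = 0.000000
  V(1,0) = exp(-r*dt) * [p*69.421224 + (1-p)*14.398852] = 38.859349
  V(1,1) = exp(-r*dt) * [p*14.398852 + (1-p)*0.000000] = 6.404855
  V(0,0) = exp(-r*dt) * [p*38.859349 + (1-p)*6.404855] = 20.834765

Answer: Price = V(0,0) = 20.8348


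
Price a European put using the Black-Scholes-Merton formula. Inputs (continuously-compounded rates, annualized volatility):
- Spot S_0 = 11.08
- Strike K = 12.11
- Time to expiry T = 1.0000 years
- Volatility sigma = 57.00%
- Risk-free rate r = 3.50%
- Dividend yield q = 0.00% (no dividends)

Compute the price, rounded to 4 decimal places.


Answer: Price = 2.8725

Derivation:
d1 = (ln(S/K) + (r - q + 0.5*sigma^2) * T) / (sigma * sqrt(T)) = 0.19045636
d2 = d1 - sigma * sqrt(T) = -0.37954364
exp(-rT) = 0.96560542; exp(-qT) = 1.00000000
P = K * exp(-rT) * N(-d2) - S_0 * exp(-qT) * N(-d1)
N(-d1) = 0.42447577; N(-d2) = 0.64785790
P = 12.1100 * 0.96560542 * 0.64785790 - 11.0800 * 1.00000000 * 0.42447577 = 2.8725


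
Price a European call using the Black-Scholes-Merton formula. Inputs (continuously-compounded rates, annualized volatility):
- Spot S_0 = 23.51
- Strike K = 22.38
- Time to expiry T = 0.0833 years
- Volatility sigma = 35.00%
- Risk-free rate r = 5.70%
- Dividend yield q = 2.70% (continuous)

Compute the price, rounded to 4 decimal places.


d1 = (ln(S/K) + (r - q + 0.5*sigma^2) * T) / (sigma * sqrt(T)) = 0.56287356
d2 = d1 - sigma * sqrt(T) = 0.46185747
exp(-rT) = 0.99526315; exp(-qT) = 0.99775343
C = S_0 * exp(-qT) * N(d1) - K * exp(-rT) * N(d2)
N(d1) = 0.71323951; N(d2) = 0.67790823
C = 23.5100 * 0.99775343 * 0.71323951 - 22.3800 * 0.99526315 * 0.67790823 = 1.6309

Answer: Price = 1.6309


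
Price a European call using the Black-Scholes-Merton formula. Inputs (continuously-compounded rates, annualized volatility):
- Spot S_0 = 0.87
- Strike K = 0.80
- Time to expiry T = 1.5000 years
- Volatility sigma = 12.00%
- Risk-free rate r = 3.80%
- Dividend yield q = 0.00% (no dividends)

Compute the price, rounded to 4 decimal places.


Answer: Price = 0.1250

Derivation:
d1 = (ln(S/K) + (r - q + 0.5*sigma^2) * T) / (sigma * sqrt(T)) = 1.03206178
d2 = d1 - sigma * sqrt(T) = 0.88509239
exp(-rT) = 0.94459407; exp(-qT) = 1.00000000
C = S_0 * exp(-qT) * N(d1) - K * exp(-rT) * N(d2)
N(d1) = 0.84897841; N(d2) = 0.81194660
C = 0.8700 * 1.00000000 * 0.84897841 - 0.8000 * 0.94459407 * 0.81194660 = 0.1250


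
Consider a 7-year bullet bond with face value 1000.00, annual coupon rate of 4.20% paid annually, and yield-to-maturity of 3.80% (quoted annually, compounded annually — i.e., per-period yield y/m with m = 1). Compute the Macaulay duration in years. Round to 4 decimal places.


Answer: Macaulay duration = 6.2192 years

Derivation:
Coupon per period c = face * coupon_rate / m = 42.000000
Periods per year m = 1; per-period yield y/m = 0.038000
Number of cashflows N = 7
Cashflows (t years, CF_t, discount factor 1/(1+y/m)^(m*t), PV):
  t = 1.0000: CF_t = 42.000000, DF = 0.963391, PV = 40.462428
  t = 2.0000: CF_t = 42.000000, DF = 0.928122, PV = 38.981144
  t = 3.0000: CF_t = 42.000000, DF = 0.894145, PV = 37.554089
  t = 4.0000: CF_t = 42.000000, DF = 0.861411, PV = 36.179276
  t = 5.0000: CF_t = 42.000000, DF = 0.829876, PV = 34.854794
  t = 6.0000: CF_t = 42.000000, DF = 0.799495, PV = 33.578800
  t = 7.0000: CF_t = 1042.000000, DF = 0.770227, PV = 802.576140
Price P = sum_t PV_t = 1024.186671
Macaulay numerator sum_t t * PV_t:
  t * PV_t at t = 1.0000: 40.462428
  t * PV_t at t = 2.0000: 77.962289
  t * PV_t at t = 3.0000: 112.662267
  t * PV_t at t = 4.0000: 144.717106
  t * PV_t at t = 5.0000: 174.273971
  t * PV_t at t = 6.0000: 201.472799
  t * PV_t at t = 7.0000: 5618.032981
Macaulay duration D = (sum_t t * PV_t) / P = 6369.583839 / 1024.186671 = 6.219163


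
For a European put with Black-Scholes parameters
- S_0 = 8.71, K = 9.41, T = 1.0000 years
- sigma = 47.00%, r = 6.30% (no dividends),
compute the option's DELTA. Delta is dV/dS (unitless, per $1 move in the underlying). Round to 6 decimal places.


Answer: Delta = -0.418953

Derivation:
d1 = 0.2045719942; d2 = -0.2654280058
phi(d1) = 0.3906812052; exp(-qT) = 1.0000000000; exp(-rT) = 0.9389434737
N(-d1) = 0.4189532690
Delta = -exp(-qT) * N(-d1) = -1.0000000000 * 0.4189532690 = -0.418953


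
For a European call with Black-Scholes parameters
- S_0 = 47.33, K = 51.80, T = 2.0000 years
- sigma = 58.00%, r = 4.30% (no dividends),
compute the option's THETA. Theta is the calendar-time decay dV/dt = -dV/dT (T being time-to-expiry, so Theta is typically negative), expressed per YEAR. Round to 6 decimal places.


d1 = 0.4049456611; d2 = -0.4152982051
phi(d1) = 0.3675378298; exp(-qT) = 1.0000000000; exp(-rT) = 0.9175942312
Theta = -S*exp(-qT)*phi(d1)*sigma/(2*sqrt(T)) - r*K*exp(-rT)*N(d2) + q*S*exp(-qT)*N(d1)
N(d1) = 0.6572412731; N(d2) = 0.3389618075; sqrt(T) = 1.4142135624
Term 1 = -47.3300 * 1.0000000000 * 0.3675378298 * 0.5800 / (2 * 1.4142135624) = -3.5671514718
Term 2 = -0.0430 * 51.8000 * 0.9175942312 * 0.3389618075 = -0.6927868837
Term 3 = 0 (no dividend yield, q = 0)
Theta = -3.5671514718 + (-0.6927868837) + (0.0000000000) = -4.259938

Answer: Theta = -4.259938


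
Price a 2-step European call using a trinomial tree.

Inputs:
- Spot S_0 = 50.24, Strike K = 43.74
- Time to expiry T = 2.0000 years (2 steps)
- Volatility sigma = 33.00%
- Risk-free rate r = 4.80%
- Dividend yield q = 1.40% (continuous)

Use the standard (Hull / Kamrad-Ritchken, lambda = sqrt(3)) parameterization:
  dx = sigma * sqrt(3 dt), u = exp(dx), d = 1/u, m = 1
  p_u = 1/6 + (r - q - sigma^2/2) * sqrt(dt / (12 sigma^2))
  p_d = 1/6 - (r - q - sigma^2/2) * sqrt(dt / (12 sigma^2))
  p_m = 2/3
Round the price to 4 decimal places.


dt = T/N = 1.000000; dx = sigma*sqrt(3*dt) = 0.571577
u = exp(dx) = 1.771057; d = 1/u = 0.564634
p_u = 0.148778, p_m = 0.666667, p_d = 0.184556
Discount per step: exp(-r*dt) = 0.953134
Stock lattice S(k, j) with j the centered position index:
  k=0: S(0,+0) = 50.2400
  k=1: S(1,-1) = 28.3672; S(1,+0) = 50.2400; S(1,+1) = 88.9779
  k=2: S(2,-2) = 16.0171; S(2,-1) = 28.3672; S(2,+0) = 50.2400; S(2,+1) = 88.9779; S(2,+2) = 157.5850
Terminal payoffs V(N, j) = max(S_T - K, 0):
  V(2,-2) = 0.000000; V(2,-1) = 0.000000; V(2,+0) = 6.500000; V(2,+1) = 45.237924; V(2,+2) = 113.845009
Backward induction: V(k, j) = exp(-r*dt) * [p_u * V(k+1, j+1) + p_m * V(k+1, j) + p_d * V(k+1, j-1)]
  V(1,-1) = exp(-r*dt) * [p_u*6.500000 + p_m*0.000000 + p_d*0.000000] = 0.921732
  V(1,+0) = exp(-r*dt) * [p_u*45.237924 + p_m*6.500000 + p_d*0.000000] = 10.545206
  V(1,+1) = exp(-r*dt) * [p_u*113.845009 + p_m*45.237924 + p_d*6.500000] = 46.032369
  V(0,+0) = exp(-r*dt) * [p_u*46.032369 + p_m*10.545206 + p_d*0.921732] = 13.390416

Answer: Price = V(0,0) = 13.3904


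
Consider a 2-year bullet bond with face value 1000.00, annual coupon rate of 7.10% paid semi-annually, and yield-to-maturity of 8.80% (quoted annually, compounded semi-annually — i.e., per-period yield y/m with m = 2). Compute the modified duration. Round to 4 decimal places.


Coupon per period c = face * coupon_rate / m = 35.500000
Periods per year m = 2; per-period yield y/m = 0.044000
Number of cashflows N = 4
Cashflows (t years, CF_t, discount factor 1/(1+y/m)^(m*t), PV):
  t = 0.5000: CF_t = 35.500000, DF = 0.957854, PV = 34.003831
  t = 1.0000: CF_t = 35.500000, DF = 0.917485, PV = 32.570720
  t = 1.5000: CF_t = 35.500000, DF = 0.878817, PV = 31.198007
  t = 2.0000: CF_t = 1035.500000, DF = 0.841779, PV = 871.661990
Price P = sum_t PV_t = 969.434549
First compute Macaulay numerator sum_t t * PV_t:
  t * PV_t at t = 0.5000: 17.001916
  t * PV_t at t = 1.0000: 32.570720
  t * PV_t at t = 1.5000: 46.797011
  t * PV_t at t = 2.0000: 1743.323981
Macaulay duration D = 1839.693627 / 969.434549 = 1.897698
Modified duration = D / (1 + y/m) = 1.897698 / (1 + 0.044000) = 1.817718

Answer: Modified duration = 1.8177


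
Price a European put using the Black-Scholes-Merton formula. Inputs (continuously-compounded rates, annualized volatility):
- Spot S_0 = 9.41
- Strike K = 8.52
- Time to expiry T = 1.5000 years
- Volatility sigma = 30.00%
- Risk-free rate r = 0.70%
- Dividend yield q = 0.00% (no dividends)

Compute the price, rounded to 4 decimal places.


Answer: Price = 0.8677

Derivation:
d1 = (ln(S/K) + (r - q + 0.5*sigma^2) * T) / (sigma * sqrt(T)) = 0.48270356
d2 = d1 - sigma * sqrt(T) = 0.11528010
exp(-rT) = 0.98955493; exp(-qT) = 1.00000000
P = K * exp(-rT) * N(-d2) - S_0 * exp(-qT) * N(-d1)
N(-d1) = 0.31465312; N(-d2) = 0.45411156
P = 8.5200 * 0.98955493 * 0.45411156 - 9.4100 * 1.00000000 * 0.31465312 = 0.8677


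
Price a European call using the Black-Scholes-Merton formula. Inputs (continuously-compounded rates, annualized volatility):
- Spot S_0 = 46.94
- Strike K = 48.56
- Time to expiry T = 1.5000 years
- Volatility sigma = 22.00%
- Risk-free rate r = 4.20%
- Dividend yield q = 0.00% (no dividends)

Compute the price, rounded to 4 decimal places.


d1 = (ln(S/K) + (r - q + 0.5*sigma^2) * T) / (sigma * sqrt(T)) = 0.24261099
d2 = d1 - sigma * sqrt(T) = -0.02683288
exp(-rT) = 0.93894347; exp(-qT) = 1.00000000
C = S_0 * exp(-qT) * N(d1) - K * exp(-rT) * N(d2)
N(d1) = 0.59584662; N(d2) = 0.48929651
C = 46.9400 * 1.00000000 * 0.59584662 - 48.5600 * 0.93894347 * 0.48929651 = 5.6595

Answer: Price = 5.6595


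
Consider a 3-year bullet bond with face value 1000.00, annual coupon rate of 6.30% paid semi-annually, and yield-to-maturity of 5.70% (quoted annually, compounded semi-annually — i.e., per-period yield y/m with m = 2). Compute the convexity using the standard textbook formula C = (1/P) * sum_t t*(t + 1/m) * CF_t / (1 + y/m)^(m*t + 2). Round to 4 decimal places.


Answer: Convexity = 8.9696

Derivation:
Coupon per period c = face * coupon_rate / m = 31.500000
Periods per year m = 2; per-period yield y/m = 0.028500
Number of cashflows N = 6
Cashflows (t years, CF_t, discount factor 1/(1+y/m)^(m*t), PV):
  t = 0.5000: CF_t = 31.500000, DF = 0.972290, PV = 30.627127
  t = 1.0000: CF_t = 31.500000, DF = 0.945347, PV = 29.778441
  t = 1.5000: CF_t = 31.500000, DF = 0.919152, PV = 28.953273
  t = 2.0000: CF_t = 31.500000, DF = 0.893682, PV = 28.150970
  t = 2.5000: CF_t = 31.500000, DF = 0.868917, PV = 27.370900
  t = 3.0000: CF_t = 1031.500000, DF = 0.844840, PV = 871.451970
Price P = sum_t PV_t = 1016.332682
Convexity numerator sum_t t*(t + 1/m) * CF_t / (1+y/m)^(m*t + 2):
  t = 0.5000: term = 14.476637
  t = 1.0000: term = 42.226456
  t = 1.5000: term = 82.112699
  t = 2.0000: term = 133.062225
  t = 2.5000: term = 194.062555
  t = 3.0000: term = 8650.160449
Convexity = (1/P) * sum = 9116.101021 / 1016.332682 = 8.969603


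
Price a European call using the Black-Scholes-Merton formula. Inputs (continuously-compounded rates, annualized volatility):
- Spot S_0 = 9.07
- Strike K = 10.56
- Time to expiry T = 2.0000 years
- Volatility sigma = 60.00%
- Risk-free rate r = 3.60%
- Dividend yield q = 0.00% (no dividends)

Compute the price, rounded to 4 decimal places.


Answer: Price = 2.7397

Derivation:
d1 = (ln(S/K) + (r - q + 0.5*sigma^2) * T) / (sigma * sqrt(T)) = 0.32986412
d2 = d1 - sigma * sqrt(T) = -0.51866402
exp(-rT) = 0.93053090; exp(-qT) = 1.00000000
C = S_0 * exp(-qT) * N(d1) - K * exp(-rT) * N(d2)
N(d1) = 0.62924868; N(d2) = 0.30199753
C = 9.0700 * 1.00000000 * 0.62924868 - 10.5600 * 0.93053090 * 0.30199753 = 2.7397


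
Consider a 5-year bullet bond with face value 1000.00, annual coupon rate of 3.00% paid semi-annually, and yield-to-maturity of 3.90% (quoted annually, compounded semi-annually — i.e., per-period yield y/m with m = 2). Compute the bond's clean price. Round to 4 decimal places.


Answer: Price = 959.4724

Derivation:
Coupon per period c = face * coupon_rate / m = 15.000000
Periods per year m = 2; per-period yield y/m = 0.019500
Number of cashflows N = 10
Cashflows (t years, CF_t, discount factor 1/(1+y/m)^(m*t), PV):
  t = 0.5000: CF_t = 15.000000, DF = 0.980873, PV = 14.713095
  t = 1.0000: CF_t = 15.000000, DF = 0.962112, PV = 14.431677
  t = 1.5000: CF_t = 15.000000, DF = 0.943709, PV = 14.155642
  t = 2.0000: CF_t = 15.000000, DF = 0.925659, PV = 13.884887
  t = 2.5000: CF_t = 15.000000, DF = 0.907954, PV = 13.619310
  t = 3.0000: CF_t = 15.000000, DF = 0.890588, PV = 13.358813
  t = 3.5000: CF_t = 15.000000, DF = 0.873553, PV = 13.103299
  t = 4.0000: CF_t = 15.000000, DF = 0.856845, PV = 12.852672
  t = 4.5000: CF_t = 15.000000, DF = 0.840456, PV = 12.606838
  t = 5.0000: CF_t = 1015.000000, DF = 0.824380, PV = 836.746185
Price P = sum_t PV_t = 959.472418


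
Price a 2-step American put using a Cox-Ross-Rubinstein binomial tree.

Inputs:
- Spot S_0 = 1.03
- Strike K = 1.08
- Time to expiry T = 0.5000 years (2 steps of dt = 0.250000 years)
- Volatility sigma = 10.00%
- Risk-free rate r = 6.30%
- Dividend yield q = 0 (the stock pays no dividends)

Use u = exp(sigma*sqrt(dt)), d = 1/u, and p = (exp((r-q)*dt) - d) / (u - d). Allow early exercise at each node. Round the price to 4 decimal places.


Answer: Price = V(0,0) = 0.0500

Derivation:
dt = T/N = 0.250000
u = exp(sigma*sqrt(dt)) = 1.051271; d = 1/u = 0.951229
p = (exp((r-q)*dt) - d) / (u - d) = 0.646183
Discount per step: exp(-r*dt) = 0.984373
Stock lattice S(k, i) with i counting down-moves:
  k=0: S(0,0) = 1.0300
  k=1: S(1,0) = 1.0828; S(1,1) = 0.9798
  k=2: S(2,0) = 1.1383; S(2,1) = 1.0300; S(2,2) = 0.9320
Terminal payoffs V(N, i) = max(K - S_T, 0):
  V(2,0) = 0.000000; V(2,1) = 0.050000; V(2,2) = 0.148017
Backward induction: V(k, i) = exp(-r*dt) * [p * V(k+1, i) + (1-p) * V(k+1, i+1)]; then take max(V_cont, immediate exercise) for American.
  V(1,0) = exp(-r*dt) * [p*0.000000 + (1-p)*0.050000] = 0.017414; exercise = 0.000000; V(1,0) = max -> 0.017414
  V(1,1) = exp(-r*dt) * [p*0.050000 + (1-p)*0.148017] = 0.083357; exercise = 0.100234; V(1,1) = max -> 0.100234
  V(0,0) = exp(-r*dt) * [p*0.017414 + (1-p)*0.100234] = 0.045987; exercise = 0.050000; V(0,0) = max -> 0.050000


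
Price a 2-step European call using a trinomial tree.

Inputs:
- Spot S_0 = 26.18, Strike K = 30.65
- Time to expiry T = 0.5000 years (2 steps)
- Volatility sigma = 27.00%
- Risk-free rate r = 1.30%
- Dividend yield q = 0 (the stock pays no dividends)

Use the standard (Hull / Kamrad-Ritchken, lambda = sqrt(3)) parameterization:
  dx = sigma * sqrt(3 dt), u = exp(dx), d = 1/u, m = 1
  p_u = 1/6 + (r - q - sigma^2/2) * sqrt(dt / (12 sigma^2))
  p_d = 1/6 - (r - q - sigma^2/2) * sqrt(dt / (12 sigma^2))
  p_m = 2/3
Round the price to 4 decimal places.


Answer: Price = V(0,0) = 0.7584

Derivation:
dt = T/N = 0.250000; dx = sigma*sqrt(3*dt) = 0.233827
u = exp(dx) = 1.263426; d = 1/u = 0.791499
p_u = 0.154131, p_m = 0.666667, p_d = 0.179203
Discount per step: exp(-r*dt) = 0.996755
Stock lattice S(k, j) with j the centered position index:
  k=0: S(0,+0) = 26.1800
  k=1: S(1,-1) = 20.7214; S(1,+0) = 26.1800; S(1,+1) = 33.0765
  k=2: S(2,-2) = 16.4010; S(2,-1) = 20.7214; S(2,+0) = 26.1800; S(2,+1) = 33.0765; S(2,+2) = 41.7897
Terminal payoffs V(N, j) = max(S_T - K, 0):
  V(2,-2) = 0.000000; V(2,-1) = 0.000000; V(2,+0) = 0.000000; V(2,+1) = 2.426485; V(2,+2) = 11.139682
Backward induction: V(k, j) = exp(-r*dt) * [p_u * V(k+1, j+1) + p_m * V(k+1, j) + p_d * V(k+1, j-1)]
  V(1,-1) = exp(-r*dt) * [p_u*0.000000 + p_m*0.000000 + p_d*0.000000] = 0.000000
  V(1,+0) = exp(-r*dt) * [p_u*2.426485 + p_m*0.000000 + p_d*0.000000] = 0.372782
  V(1,+1) = exp(-r*dt) * [p_u*11.139682 + p_m*2.426485 + p_d*0.000000] = 3.323804
  V(0,+0) = exp(-r*dt) * [p_u*3.323804 + p_m*0.372782 + p_d*0.000000] = 0.758353


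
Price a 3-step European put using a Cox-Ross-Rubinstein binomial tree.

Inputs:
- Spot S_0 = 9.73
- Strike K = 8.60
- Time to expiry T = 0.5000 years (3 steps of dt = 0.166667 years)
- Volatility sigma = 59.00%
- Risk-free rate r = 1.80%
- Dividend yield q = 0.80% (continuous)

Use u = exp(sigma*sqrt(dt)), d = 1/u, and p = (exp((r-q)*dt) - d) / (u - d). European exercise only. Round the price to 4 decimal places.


dt = T/N = 0.166667
u = exp(sigma*sqrt(dt)) = 1.272351; d = 1/u = 0.785947
p = (exp((r-q)*dt) - d) / (u - d) = 0.443502
Discount per step: exp(-r*dt) = 0.997004
Stock lattice S(k, i) with i counting down-moves:
  k=0: S(0,0) = 9.7300
  k=1: S(1,0) = 12.3800; S(1,1) = 7.6473
  k=2: S(2,0) = 15.7517; S(2,1) = 9.7300; S(2,2) = 6.0103
  k=3: S(3,0) = 20.0417; S(3,1) = 12.3800; S(3,2) = 7.6473; S(3,3) = 4.7238
Terminal payoffs V(N, i) = max(K - S_T, 0):
  V(3,0) = 0.000000; V(3,1) = 0.000000; V(3,2) = 0.952740; V(3,3) = 3.876196
Backward induction: V(k, i) = exp(-r*dt) * [p * V(k+1, i) + (1-p) * V(k+1, i+1)].
  V(2,0) = exp(-r*dt) * [p*0.000000 + (1-p)*0.000000] = 0.000000
  V(2,1) = exp(-r*dt) * [p*0.000000 + (1-p)*0.952740] = 0.528610
  V(2,2) = exp(-r*dt) * [p*0.952740 + (1-p)*3.876196] = 2.571910
  V(1,0) = exp(-r*dt) * [p*0.000000 + (1-p)*0.528610] = 0.293289
  V(1,1) = exp(-r*dt) * [p*0.528610 + (1-p)*2.571910] = 1.660712
  V(0,0) = exp(-r*dt) * [p*0.293289 + (1-p)*1.660712] = 1.051099

Answer: Price = V(0,0) = 1.0511


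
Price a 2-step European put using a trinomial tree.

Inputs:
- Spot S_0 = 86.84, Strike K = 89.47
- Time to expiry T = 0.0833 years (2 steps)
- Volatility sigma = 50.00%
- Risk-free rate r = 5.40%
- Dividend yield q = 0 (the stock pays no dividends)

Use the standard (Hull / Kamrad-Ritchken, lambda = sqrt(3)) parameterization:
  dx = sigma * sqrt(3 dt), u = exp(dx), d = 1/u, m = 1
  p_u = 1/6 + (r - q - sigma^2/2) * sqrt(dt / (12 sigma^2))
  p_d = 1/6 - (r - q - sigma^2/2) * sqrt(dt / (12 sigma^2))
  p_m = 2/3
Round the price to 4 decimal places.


dt = T/N = 0.041650; dx = sigma*sqrt(3*dt) = 0.176741
u = exp(dx) = 1.193322; d = 1/u = 0.837997
p_u = 0.158301, p_m = 0.666667, p_d = 0.175032
Discount per step: exp(-r*dt) = 0.997753
Stock lattice S(k, j) with j the centered position index:
  k=0: S(0,+0) = 86.8400
  k=1: S(1,-1) = 72.7716; S(1,+0) = 86.8400; S(1,+1) = 103.6281
  k=2: S(2,-2) = 60.9824; S(2,-1) = 72.7716; S(2,+0) = 86.8400; S(2,+1) = 103.6281; S(2,+2) = 123.6618
Terminal payoffs V(N, j) = max(K - S_T, 0):
  V(2,-2) = 28.487638; V(2,-1) = 16.698383; V(2,+0) = 2.630000; V(2,+1) = 0.000000; V(2,+2) = 0.000000
Backward induction: V(k, j) = exp(-r*dt) * [p_u * V(k+1, j+1) + p_m * V(k+1, j) + p_d * V(k+1, j-1)]
  V(1,-1) = exp(-r*dt) * [p_u*2.630000 + p_m*16.698383 + p_d*28.487638] = 16.497700
  V(1,+0) = exp(-r*dt) * [p_u*0.000000 + p_m*2.630000 + p_d*16.698383] = 4.665587
  V(1,+1) = exp(-r*dt) * [p_u*0.000000 + p_m*0.000000 + p_d*2.630000] = 0.459301
  V(0,+0) = exp(-r*dt) * [p_u*0.459301 + p_m*4.665587 + p_d*16.497700] = 6.057093

Answer: Price = V(0,0) = 6.0571


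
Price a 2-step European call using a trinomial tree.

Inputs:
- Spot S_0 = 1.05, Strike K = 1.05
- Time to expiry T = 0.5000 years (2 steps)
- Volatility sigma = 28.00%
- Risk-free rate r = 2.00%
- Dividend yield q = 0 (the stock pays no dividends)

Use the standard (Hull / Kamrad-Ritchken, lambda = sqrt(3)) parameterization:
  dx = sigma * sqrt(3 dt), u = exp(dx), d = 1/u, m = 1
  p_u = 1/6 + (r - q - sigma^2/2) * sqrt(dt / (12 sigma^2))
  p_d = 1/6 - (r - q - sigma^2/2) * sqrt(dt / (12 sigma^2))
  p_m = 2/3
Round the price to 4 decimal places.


dt = T/N = 0.250000; dx = sigma*sqrt(3*dt) = 0.242487
u = exp(dx) = 1.274415; d = 1/u = 0.784674
p_u = 0.156769, p_m = 0.666667, p_d = 0.176564
Discount per step: exp(-r*dt) = 0.995012
Stock lattice S(k, j) with j the centered position index:
  k=0: S(0,+0) = 1.0500
  k=1: S(1,-1) = 0.8239; S(1,+0) = 1.0500; S(1,+1) = 1.3381
  k=2: S(2,-2) = 0.6465; S(2,-1) = 0.8239; S(2,+0) = 1.0500; S(2,+1) = 1.3381; S(2,+2) = 1.7053
Terminal payoffs V(N, j) = max(S_T - K, 0):
  V(2,-2) = 0.000000; V(2,-1) = 0.000000; V(2,+0) = 0.000000; V(2,+1) = 0.288136; V(2,+2) = 0.655340
Backward induction: V(k, j) = exp(-r*dt) * [p_u * V(k+1, j+1) + p_m * V(k+1, j) + p_d * V(k+1, j-1)]
  V(1,-1) = exp(-r*dt) * [p_u*0.000000 + p_m*0.000000 + p_d*0.000000] = 0.000000
  V(1,+0) = exp(-r*dt) * [p_u*0.288136 + p_m*0.000000 + p_d*0.000000] = 0.044946
  V(1,+1) = exp(-r*dt) * [p_u*0.655340 + p_m*0.288136 + p_d*0.000000] = 0.293357
  V(0,+0) = exp(-r*dt) * [p_u*0.293357 + p_m*0.044946 + p_d*0.000000] = 0.075574

Answer: Price = V(0,0) = 0.0756
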